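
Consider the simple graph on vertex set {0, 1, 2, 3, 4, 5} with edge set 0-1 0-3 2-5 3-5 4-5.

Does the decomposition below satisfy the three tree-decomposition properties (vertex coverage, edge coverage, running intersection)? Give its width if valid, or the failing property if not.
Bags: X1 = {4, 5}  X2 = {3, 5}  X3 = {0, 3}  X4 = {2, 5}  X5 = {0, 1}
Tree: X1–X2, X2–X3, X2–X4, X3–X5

Vertex coverage: the bags together contain {0, 1, 2, 3, 4, 5}, the full vertex set. Edge coverage: each edge of G has both endpoints in at least one bag. Running intersection: for every vertex, the bags containing it form a connected subtree. All three properties hold, so this is a valid tree decomposition of width max|bag| − 1 = 1, and hence tw(G) ≤ 1.

Yes; width 1.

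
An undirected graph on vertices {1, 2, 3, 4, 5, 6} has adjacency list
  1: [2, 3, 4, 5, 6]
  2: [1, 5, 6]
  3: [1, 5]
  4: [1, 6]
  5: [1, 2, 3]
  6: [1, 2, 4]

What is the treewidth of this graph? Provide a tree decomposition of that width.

The largest bag has 3 vertices, giving width 2; this decomposition certifies tw(G) ≤ 2. For the lower bound, the 3 vertices {1, 2, 5} are pairwise adjacent, and any tree decomposition puts a clique entirely inside one bag — forcing width ≥ 2. Combining the bounds, tw(G) = 2.

Treewidth 2.
One such decomposition:
Bags: B1 = {1, 2, 6}  B2 = {1, 2, 5}  B3 = {1, 3, 5}  B4 = {1, 4, 6}
Tree: B1–B2, B2–B3, B1–B4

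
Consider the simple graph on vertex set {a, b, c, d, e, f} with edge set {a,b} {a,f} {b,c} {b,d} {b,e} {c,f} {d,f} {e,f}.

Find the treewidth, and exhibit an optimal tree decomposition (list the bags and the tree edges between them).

Every bag has size at most 3, so the width is 3 − 1 = 2 and tw(G) ≤ 2. For the lower bound, G contains the cycle b–a–f–d–b, so G is not a forest; only forests have treewidth ≤ 1, hence tw(G) ≥ 2. Therefore the treewidth is 2.

Treewidth 2.
One optimal decomposition is:
Bags: B1 = {a, b, f}  B2 = {b, d, f}  B3 = {b, c, f}  B4 = {b, e, f}
Tree: B1–B2, B2–B3, B3–B4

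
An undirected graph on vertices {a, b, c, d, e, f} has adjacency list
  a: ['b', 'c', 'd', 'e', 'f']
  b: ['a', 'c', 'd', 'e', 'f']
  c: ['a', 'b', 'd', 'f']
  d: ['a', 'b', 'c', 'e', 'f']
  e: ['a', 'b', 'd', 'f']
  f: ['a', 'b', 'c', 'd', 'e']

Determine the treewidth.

A width-4 tree decomposition is:
Bags: B1 = {a, b, c, d, f}  B2 = {a, b, d, e, f}
Tree: B1–B2
Every bag has size at most 5, so the width is 5 − 1 = 4 and tw(G) ≤ 4. On the other hand G contains the 5-clique {a, b, d, e, f}. A clique must lie in a single bag of any decomposition, so no decomposition can have width below 4. Hence tw(G) = 4 exactly.

4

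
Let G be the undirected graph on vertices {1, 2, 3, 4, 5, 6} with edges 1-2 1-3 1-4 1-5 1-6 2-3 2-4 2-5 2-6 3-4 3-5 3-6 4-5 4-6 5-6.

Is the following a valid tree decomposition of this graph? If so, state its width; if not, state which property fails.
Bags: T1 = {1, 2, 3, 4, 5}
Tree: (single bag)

No — vertex 6 appears in no bag.

A tree decomposition must satisfy three properties: every vertex lies in some bag; for every edge, both endpoints lie together in some bag; and for every vertex, the bags containing it form a connected subtree. Here vertex 6 appears in no bag, so the decomposition is invalid.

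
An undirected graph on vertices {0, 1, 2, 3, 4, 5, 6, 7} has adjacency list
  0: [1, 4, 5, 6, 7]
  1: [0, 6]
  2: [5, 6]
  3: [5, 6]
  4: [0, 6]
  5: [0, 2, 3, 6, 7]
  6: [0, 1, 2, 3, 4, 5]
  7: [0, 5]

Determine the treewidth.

A width-2 tree decomposition is:
Bags: B1 = {0, 1, 6}  B2 = {0, 5, 6}  B3 = {3, 5, 6}  B4 = {0, 4, 6}  B5 = {2, 5, 6}  B6 = {0, 5, 7}
Tree: B1–B2, B2–B3, B1–B4, B3–B5, B2–B6
Every bag has size at most 3, so the width is 3 − 1 = 2 and tw(G) ≤ 2. Conversely, {0, 1, 6} is a clique of size 3, and the vertices of any clique must share a bag in every tree decomposition; so some bag has ≥ 3 vertices and tw(G) ≥ 2. Therefore the treewidth is 2.

2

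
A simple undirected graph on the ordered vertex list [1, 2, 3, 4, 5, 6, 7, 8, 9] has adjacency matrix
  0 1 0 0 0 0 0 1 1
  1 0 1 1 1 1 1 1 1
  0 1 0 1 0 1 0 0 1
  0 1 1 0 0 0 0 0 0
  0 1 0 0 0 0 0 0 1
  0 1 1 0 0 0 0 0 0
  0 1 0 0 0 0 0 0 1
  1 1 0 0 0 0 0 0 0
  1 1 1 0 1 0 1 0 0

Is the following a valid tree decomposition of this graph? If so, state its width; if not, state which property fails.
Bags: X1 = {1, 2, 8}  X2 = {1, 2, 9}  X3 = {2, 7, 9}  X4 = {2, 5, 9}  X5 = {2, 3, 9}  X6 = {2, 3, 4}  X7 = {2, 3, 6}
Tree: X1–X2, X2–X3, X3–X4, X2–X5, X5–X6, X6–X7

Vertex coverage: the bags together contain {1, 2, 3, 4, 5, 6, 7, 8, 9}, the full vertex set. Edge coverage: each edge of G has both endpoints in at least one bag. Running intersection: for every vertex, the bags containing it form a connected subtree. All three properties hold, so this is a valid tree decomposition of width max|bag| − 1 = 2, and hence tw(G) ≤ 2.

Yes; width 2.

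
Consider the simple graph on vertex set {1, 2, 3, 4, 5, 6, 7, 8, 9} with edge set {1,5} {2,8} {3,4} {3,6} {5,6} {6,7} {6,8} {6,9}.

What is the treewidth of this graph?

1

A width-1 tree decomposition is:
Bags: B1 = {5, 6}  B2 = {3, 6}  B3 = {3, 4}  B4 = {6, 8}  B5 = {6, 9}  B6 = {1, 5}  B7 = {2, 8}  B8 = {6, 7}
Tree: B1–B2, B2–B3, B1–B4, B1–B5, B1–B6, B4–B7, B4–B8
The largest bag has 2 vertices, giving width 1; this decomposition certifies tw(G) ≤ 1. G has an edge, so its treewidth is at least 1. The upper and lower bounds meet at 1, so that is the treewidth.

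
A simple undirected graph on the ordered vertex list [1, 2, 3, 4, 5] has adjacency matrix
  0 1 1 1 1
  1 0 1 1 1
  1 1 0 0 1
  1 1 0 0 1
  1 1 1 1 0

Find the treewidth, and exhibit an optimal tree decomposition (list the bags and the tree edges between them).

Treewidth 3.
Bags: B1 = {1, 2, 3, 5}  B2 = {1, 2, 4, 5}
Tree: B1–B2

The largest bag has 4 vertices, giving width 3; this decomposition certifies tw(G) ≤ 3. For the lower bound, the 4 vertices {1, 2, 3, 5} are pairwise adjacent, and any tree decomposition puts a clique entirely inside one bag — forcing width ≥ 3. The upper and lower bounds meet at 3, so that is the treewidth.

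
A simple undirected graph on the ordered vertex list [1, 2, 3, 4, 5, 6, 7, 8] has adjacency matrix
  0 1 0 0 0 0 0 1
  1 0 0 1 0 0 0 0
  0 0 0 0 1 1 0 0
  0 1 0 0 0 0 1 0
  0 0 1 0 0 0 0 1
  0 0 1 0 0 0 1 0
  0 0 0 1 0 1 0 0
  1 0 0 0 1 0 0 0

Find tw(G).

A width-2 tree decomposition is:
Bags: B1 = {4, 6, 7}  B2 = {2, 4, 6}  B3 = {1, 2, 6}  B4 = {1, 6, 8}  B5 = {5, 6, 8}  B6 = {3, 5, 6}
Tree: B1–B2, B2–B3, B3–B4, B4–B5, B5–B6
The largest bag has 3 vertices, giving width 2; this decomposition certifies tw(G) ≤ 2. Since 6–7–4–2–1–8–5–3–6 is a cycle in G, G is not acyclic. Forests are exactly the graphs of treewidth ≤ 1, so tw(G) ≥ 2. The upper and lower bounds meet at 2, so that is the treewidth.

2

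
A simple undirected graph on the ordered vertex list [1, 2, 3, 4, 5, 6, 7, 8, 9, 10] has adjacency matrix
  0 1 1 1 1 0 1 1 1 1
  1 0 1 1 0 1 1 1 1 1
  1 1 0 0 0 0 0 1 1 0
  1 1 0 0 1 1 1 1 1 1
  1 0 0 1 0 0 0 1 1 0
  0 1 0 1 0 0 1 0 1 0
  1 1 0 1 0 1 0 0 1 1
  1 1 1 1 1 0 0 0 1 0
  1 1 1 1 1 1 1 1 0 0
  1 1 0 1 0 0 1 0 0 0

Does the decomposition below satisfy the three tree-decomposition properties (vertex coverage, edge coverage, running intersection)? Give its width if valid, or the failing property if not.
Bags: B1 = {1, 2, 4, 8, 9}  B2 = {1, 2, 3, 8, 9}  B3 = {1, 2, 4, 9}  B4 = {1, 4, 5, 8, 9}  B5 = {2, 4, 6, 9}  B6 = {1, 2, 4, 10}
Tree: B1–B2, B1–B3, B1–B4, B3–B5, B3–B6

No — vertex 7 appears in no bag.

A tree decomposition must satisfy three properties: every vertex lies in some bag; for every edge, both endpoints lie together in some bag; and for every vertex, the bags containing it form a connected subtree. Here vertex 7 appears in no bag, so the decomposition is invalid.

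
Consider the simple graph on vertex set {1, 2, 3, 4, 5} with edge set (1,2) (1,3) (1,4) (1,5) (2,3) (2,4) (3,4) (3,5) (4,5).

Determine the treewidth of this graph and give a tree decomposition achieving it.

Treewidth 3.
Bags: B1 = {1, 2, 3, 4}  B2 = {1, 3, 4, 5}
Tree: B1–B2

Each bag holds 4 vertices, so the decomposition has width 3, which upper-bounds the treewidth. On the other hand G contains the 4-clique {1, 2, 3, 4}. A clique must lie in a single bag of any decomposition, so no decomposition can have width below 3. Therefore the treewidth is 3.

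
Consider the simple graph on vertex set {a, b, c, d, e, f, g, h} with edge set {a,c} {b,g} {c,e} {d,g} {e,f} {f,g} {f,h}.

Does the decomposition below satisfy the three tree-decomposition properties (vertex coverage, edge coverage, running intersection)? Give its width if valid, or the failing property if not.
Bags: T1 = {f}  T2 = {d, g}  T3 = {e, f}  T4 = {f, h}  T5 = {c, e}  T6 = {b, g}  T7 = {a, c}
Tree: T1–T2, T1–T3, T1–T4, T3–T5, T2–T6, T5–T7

A tree decomposition must satisfy three properties: every vertex lies in some bag; for every edge, both endpoints lie together in some bag; and for every vertex, the bags containing it form a connected subtree. Here edge (g,f) lies in no bag, so the decomposition is invalid.

No — edge (g,f) lies in no bag.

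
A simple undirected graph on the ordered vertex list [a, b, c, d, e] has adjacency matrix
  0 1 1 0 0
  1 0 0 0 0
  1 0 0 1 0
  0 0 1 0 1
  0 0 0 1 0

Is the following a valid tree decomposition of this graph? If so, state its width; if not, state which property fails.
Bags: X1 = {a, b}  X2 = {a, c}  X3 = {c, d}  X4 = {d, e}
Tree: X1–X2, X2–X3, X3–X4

Yes; width 1.

Every vertex of G appears in some bag (union = {a, b, c, d, e}); every edge is covered by a bag; and for each vertex v the set of bags containing v is connected in the bag tree. The decomposition is therefore valid. The largest bag has 2 vertices, so the width is 1.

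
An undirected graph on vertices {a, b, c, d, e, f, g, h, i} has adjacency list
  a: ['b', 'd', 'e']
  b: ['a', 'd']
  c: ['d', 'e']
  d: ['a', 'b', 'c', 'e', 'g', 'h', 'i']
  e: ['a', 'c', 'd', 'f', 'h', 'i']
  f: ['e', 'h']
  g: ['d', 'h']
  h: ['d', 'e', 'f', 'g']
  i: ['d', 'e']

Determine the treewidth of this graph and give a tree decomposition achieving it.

Treewidth 2.
Bags: B1 = {d, e, h}  B2 = {a, d, e}  B3 = {d, g, h}  B4 = {e, f, h}  B5 = {c, d, e}  B6 = {a, b, d}  B7 = {d, e, i}
Tree: B1–B2, B1–B3, B1–B4, B1–B5, B2–B6, B2–B7

Each bag holds 3 vertices, so the decomposition has width 2, which upper-bounds the treewidth. On the other hand G contains the 3-clique {d, g, h}. A clique must lie in a single bag of any decomposition, so no decomposition can have width below 2. The upper and lower bounds meet at 2, so that is the treewidth.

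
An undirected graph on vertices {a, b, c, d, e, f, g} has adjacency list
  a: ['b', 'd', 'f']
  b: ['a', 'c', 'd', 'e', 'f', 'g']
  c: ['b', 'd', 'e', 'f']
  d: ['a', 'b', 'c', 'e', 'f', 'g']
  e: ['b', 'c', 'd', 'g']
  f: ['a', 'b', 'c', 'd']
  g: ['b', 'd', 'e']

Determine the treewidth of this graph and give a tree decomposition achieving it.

Each bag holds 4 vertices, so the decomposition has width 3, which upper-bounds the treewidth. For the lower bound, the 4 vertices {b, d, e, g} are pairwise adjacent, and any tree decomposition puts a clique entirely inside one bag — forcing width ≥ 3. Combining the bounds, tw(G) = 3.

Treewidth 3.
Bags: B1 = {b, d, e, g}  B2 = {b, c, d, e}  B3 = {b, c, d, f}  B4 = {a, b, d, f}
Tree: B1–B2, B2–B3, B3–B4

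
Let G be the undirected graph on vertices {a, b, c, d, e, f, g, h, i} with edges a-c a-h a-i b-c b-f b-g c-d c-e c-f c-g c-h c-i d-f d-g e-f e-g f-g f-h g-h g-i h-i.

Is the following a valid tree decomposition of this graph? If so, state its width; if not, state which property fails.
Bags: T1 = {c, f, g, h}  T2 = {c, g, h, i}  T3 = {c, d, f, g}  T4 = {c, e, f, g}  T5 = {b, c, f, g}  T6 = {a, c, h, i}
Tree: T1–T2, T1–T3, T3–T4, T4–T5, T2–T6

Yes; width 3.

Vertex coverage: the bags together contain {a, b, c, d, e, f, g, h, i}, the full vertex set. Edge coverage: each edge of G has both endpoints in at least one bag. Running intersection: for every vertex, the bags containing it form a connected subtree. All three properties hold, so this is a valid tree decomposition of width max|bag| − 1 = 3, and hence tw(G) ≤ 3.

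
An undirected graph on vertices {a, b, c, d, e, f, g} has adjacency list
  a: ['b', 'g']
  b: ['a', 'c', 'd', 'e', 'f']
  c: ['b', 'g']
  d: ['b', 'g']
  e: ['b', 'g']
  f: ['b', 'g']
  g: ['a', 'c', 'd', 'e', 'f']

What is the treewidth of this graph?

A width-2 tree decomposition is:
Bags: B1 = {b, f, g}  B2 = {b, d, g}  B3 = {b, e, g}  B4 = {a, b, g}  B5 = {b, c, g}
Tree: B1–B2, B2–B3, B3–B4, B4–B5
The largest bag has 3 vertices, giving width 2; this decomposition certifies tw(G) ≤ 2. For the lower bound, G contains the cycle g–f–b–d–g, so G is not a forest; only forests have treewidth ≤ 1, hence tw(G) ≥ 2. Combining the bounds, tw(G) = 2.

2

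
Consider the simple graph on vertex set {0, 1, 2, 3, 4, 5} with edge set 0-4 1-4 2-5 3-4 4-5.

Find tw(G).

1

A width-1 tree decomposition is:
Bags: B1 = {1, 4}  B2 = {4, 5}  B3 = {3, 4}  B4 = {2, 5}  B5 = {0, 4}
Tree: B1–B2, B2–B3, B2–B4, B1–B5
The largest bag has 2 vertices, giving width 1; this decomposition certifies tw(G) ≤ 1. Any graph with an edge has treewidth ≥ 1, and G has the edge 4–1. The upper and lower bounds meet at 1, so that is the treewidth.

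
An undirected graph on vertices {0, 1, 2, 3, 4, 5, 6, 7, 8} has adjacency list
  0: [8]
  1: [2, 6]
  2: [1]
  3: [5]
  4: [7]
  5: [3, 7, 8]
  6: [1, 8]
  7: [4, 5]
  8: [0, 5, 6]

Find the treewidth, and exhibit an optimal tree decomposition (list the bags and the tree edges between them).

Each bag holds 2 vertices, so the decomposition has width 1, which upper-bounds the treewidth. G has an edge, so its treewidth is at least 1. Therefore the treewidth is 1.

Treewidth 1.
Bags: B1 = {0, 8}  B2 = {5, 8}  B3 = {3, 5}  B4 = {5, 7}  B5 = {4, 7}  B6 = {6, 8}  B7 = {1, 6}  B8 = {1, 2}
Tree: B1–B2, B2–B3, B2–B4, B4–B5, B1–B6, B6–B7, B7–B8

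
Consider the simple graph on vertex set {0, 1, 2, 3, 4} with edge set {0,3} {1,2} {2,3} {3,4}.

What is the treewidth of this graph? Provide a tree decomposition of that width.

Treewidth 1.
One optimal decomposition is:
Bags: B1 = {3, 4}  B2 = {0, 3}  B3 = {2, 3}  B4 = {1, 2}
Tree: B1–B2, B2–B3, B3–B4

The largest bag has 2 vertices, giving width 1; this decomposition certifies tw(G) ≤ 1. G has an edge, so its treewidth is at least 1. Therefore the treewidth is 1.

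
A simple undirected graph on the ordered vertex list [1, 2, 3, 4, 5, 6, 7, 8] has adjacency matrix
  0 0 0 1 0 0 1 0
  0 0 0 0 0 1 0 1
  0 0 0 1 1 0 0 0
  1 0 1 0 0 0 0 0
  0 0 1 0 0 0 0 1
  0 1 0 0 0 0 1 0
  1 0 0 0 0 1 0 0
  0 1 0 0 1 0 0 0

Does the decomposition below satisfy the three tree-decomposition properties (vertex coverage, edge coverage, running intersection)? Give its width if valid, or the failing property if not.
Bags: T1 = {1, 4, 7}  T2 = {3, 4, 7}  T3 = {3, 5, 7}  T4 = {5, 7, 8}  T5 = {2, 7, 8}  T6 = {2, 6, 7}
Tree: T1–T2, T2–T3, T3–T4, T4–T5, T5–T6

Yes; width 2.

Checking the three conditions: (i) the bags cover all of {1, 2, 3, 4, 5, 6, 7, 8}; (ii) for each edge, some bag contains both endpoints; (iii) the bags containing any fixed vertex form a subtree. All hold, so the decomposition is valid with width 3 − 1 = 2.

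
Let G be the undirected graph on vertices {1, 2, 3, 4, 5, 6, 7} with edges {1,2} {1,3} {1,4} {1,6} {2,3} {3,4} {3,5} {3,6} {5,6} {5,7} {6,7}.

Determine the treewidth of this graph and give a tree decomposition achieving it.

Every bag has size at most 3, so the width is 3 − 1 = 2 and tw(G) ≤ 2. For the lower bound, the 3 vertices {1, 2, 3} are pairwise adjacent, and any tree decomposition puts a clique entirely inside one bag — forcing width ≥ 2. Hence tw(G) = 2 exactly.

Treewidth 2.
One such decomposition:
Bags: B1 = {1, 3, 6}  B2 = {3, 5, 6}  B3 = {1, 2, 3}  B4 = {1, 3, 4}  B5 = {5, 6, 7}
Tree: B1–B2, B1–B3, B1–B4, B2–B5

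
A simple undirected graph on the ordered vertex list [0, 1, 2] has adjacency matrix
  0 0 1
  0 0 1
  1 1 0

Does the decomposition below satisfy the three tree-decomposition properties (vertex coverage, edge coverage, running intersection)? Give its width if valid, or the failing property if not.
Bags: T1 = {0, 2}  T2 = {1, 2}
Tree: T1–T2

Yes; width 1.

Checking the three conditions: (i) the bags cover all of {0, 1, 2}; (ii) for each edge, some bag contains both endpoints; (iii) the bags containing any fixed vertex form a subtree. All hold, so the decomposition is valid with width 2 − 1 = 1.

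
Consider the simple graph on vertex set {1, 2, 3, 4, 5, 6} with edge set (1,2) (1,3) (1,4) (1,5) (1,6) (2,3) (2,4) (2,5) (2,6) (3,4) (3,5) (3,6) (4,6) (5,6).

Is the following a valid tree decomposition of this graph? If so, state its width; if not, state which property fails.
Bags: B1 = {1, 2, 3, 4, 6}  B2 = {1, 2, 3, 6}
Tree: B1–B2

A tree decomposition must satisfy three properties: every vertex lies in some bag; for every edge, both endpoints lie together in some bag; and for every vertex, the bags containing it form a connected subtree. Here vertex 5 appears in no bag, so the decomposition is invalid.

No — vertex 5 appears in no bag.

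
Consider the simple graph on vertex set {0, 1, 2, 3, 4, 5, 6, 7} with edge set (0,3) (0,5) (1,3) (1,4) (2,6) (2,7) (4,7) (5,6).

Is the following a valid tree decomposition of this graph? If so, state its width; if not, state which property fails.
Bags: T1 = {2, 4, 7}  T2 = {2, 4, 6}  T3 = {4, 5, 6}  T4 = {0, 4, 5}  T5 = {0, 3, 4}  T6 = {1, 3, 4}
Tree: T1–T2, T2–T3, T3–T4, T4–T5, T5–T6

Checking the three conditions: (i) the bags cover all of {0, 1, 2, 3, 4, 5, 6, 7}; (ii) for each edge, some bag contains both endpoints; (iii) the bags containing any fixed vertex form a subtree. All hold, so the decomposition is valid with width 3 − 1 = 2.

Yes; width 2.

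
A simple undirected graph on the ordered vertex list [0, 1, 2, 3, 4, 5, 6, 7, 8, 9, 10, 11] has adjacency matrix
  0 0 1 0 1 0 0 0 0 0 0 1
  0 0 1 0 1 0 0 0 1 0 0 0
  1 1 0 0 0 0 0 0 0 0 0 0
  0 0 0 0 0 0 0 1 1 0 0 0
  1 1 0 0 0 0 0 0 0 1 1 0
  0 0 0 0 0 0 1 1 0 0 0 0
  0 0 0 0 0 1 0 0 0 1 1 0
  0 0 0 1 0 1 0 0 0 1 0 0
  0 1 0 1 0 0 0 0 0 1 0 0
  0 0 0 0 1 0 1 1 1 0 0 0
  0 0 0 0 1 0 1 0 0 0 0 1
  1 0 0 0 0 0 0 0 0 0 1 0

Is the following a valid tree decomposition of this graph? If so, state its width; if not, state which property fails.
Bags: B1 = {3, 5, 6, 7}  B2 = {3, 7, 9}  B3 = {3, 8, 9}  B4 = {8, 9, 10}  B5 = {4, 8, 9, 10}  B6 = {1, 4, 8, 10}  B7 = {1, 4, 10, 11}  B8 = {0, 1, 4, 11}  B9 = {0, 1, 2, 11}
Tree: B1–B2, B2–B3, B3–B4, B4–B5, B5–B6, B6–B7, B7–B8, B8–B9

No — edge (6,9) lies in no bag.

A tree decomposition must satisfy three properties: every vertex lies in some bag; for every edge, both endpoints lie together in some bag; and for every vertex, the bags containing it form a connected subtree. Here edge (6,9) lies in no bag, so the decomposition is invalid.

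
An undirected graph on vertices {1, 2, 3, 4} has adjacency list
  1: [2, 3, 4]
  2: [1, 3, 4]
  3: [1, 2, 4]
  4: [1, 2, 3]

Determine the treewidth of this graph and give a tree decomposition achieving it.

A single bag containing all 4 vertices is trivially a valid decomposition of width 3. For the lower bound, the 4 vertices {1, 2, 3, 4} are pairwise adjacent, and any tree decomposition puts a clique entirely inside one bag — forcing width ≥ 3. The upper and lower bounds meet at 3, so that is the treewidth.

Treewidth 3.
Bags: B1 = {1, 2, 3, 4}
Tree: (single bag)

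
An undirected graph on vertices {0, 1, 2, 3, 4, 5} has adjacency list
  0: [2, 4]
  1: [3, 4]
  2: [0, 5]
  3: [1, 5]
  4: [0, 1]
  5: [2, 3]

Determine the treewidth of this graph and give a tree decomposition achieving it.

Treewidth 2.
One optimal decomposition is:
Bags: B1 = {0, 2, 5}  B2 = {0, 3, 5}  B3 = {0, 1, 3}  B4 = {0, 1, 4}
Tree: B1–B2, B2–B3, B3–B4

The largest bag has 3 vertices, giving width 2; this decomposition certifies tw(G) ≤ 2. The edges 0–2–5–3–1–4–0 form a cycle, so G is not a tree and its treewidth is at least 2. Therefore the treewidth is 2.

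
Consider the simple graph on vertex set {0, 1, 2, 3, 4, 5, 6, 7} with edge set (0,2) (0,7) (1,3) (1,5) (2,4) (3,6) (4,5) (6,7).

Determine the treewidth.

2

A width-2 tree decomposition is:
Bags: B1 = {1, 3, 5}  B2 = {3, 5, 6}  B3 = {5, 6, 7}  B4 = {0, 5, 7}  B5 = {0, 2, 5}  B6 = {2, 4, 5}
Tree: B1–B2, B2–B3, B3–B4, B4–B5, B5–B6
The largest bag has 3 vertices, giving width 2; this decomposition certifies tw(G) ≤ 2. The edges 5–1–3–6–7–0–2–4–5 form a cycle, so G is not a tree and its treewidth is at least 2. The upper and lower bounds meet at 2, so that is the treewidth.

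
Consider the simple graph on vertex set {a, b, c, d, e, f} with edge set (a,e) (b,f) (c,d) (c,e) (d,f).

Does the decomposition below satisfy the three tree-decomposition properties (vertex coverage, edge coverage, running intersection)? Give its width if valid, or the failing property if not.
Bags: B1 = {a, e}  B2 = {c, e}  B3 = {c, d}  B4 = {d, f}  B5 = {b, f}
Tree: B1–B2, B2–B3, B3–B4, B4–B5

Yes; width 1.

Every vertex of G appears in some bag (union = {a, b, c, d, e, f}); every edge is covered by a bag; and for each vertex v the set of bags containing v is connected in the bag tree. The decomposition is therefore valid. The largest bag has 2 vertices, so the width is 1.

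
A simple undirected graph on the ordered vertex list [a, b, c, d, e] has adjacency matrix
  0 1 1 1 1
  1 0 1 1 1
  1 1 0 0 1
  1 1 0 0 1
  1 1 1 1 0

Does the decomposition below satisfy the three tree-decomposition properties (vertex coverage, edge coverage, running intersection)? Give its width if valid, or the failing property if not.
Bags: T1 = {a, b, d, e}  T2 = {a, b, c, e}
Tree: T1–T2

Yes; width 3.

Vertex coverage: the bags together contain {a, b, c, d, e}, the full vertex set. Edge coverage: each edge of G has both endpoints in at least one bag. Running intersection: for every vertex, the bags containing it form a connected subtree. All three properties hold, so this is a valid tree decomposition of width max|bag| − 1 = 3, and hence tw(G) ≤ 3.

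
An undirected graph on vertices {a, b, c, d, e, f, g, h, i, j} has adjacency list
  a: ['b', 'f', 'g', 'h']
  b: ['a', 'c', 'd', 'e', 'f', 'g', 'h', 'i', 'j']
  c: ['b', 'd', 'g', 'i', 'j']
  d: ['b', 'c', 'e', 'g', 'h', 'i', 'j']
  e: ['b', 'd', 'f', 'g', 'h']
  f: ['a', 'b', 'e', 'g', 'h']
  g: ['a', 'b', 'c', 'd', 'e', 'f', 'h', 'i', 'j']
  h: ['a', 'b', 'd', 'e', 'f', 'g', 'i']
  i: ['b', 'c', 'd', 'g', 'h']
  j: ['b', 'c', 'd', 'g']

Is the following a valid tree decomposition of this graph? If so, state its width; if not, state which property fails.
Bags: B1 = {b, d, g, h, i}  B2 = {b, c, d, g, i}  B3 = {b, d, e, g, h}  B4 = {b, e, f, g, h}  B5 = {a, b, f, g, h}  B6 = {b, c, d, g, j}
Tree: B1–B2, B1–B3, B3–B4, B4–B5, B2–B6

Yes; width 4.

Checking the three conditions: (i) the bags cover all of {a, b, c, d, e, f, g, h, i, j}; (ii) for each edge, some bag contains both endpoints; (iii) the bags containing any fixed vertex form a subtree. All hold, so the decomposition is valid with width 5 − 1 = 4.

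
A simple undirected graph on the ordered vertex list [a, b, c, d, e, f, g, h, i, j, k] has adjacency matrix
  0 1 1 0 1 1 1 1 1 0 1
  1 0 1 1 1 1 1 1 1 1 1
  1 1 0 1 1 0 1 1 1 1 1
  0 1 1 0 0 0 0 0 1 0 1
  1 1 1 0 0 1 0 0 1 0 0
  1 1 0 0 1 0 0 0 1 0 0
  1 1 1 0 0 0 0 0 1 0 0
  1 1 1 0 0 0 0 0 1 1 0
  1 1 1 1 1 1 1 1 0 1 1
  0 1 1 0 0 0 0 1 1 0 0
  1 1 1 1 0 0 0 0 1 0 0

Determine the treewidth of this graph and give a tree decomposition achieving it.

The largest bag has 5 vertices, giving width 4; this decomposition certifies tw(G) ≤ 4. For the lower bound, the 5 vertices {b, c, d, i, k} are pairwise adjacent, and any tree decomposition puts a clique entirely inside one bag — forcing width ≥ 4. Combining the bounds, tw(G) = 4.

Treewidth 4.
One optimal decomposition is:
Bags: B1 = {a, b, c, i, k}  B2 = {a, b, c, g, i}  B3 = {a, b, c, e, i}  B4 = {b, c, d, i, k}  B5 = {a, b, e, f, i}  B6 = {a, b, c, h, i}  B7 = {b, c, h, i, j}
Tree: B1–B2, B1–B3, B1–B4, B3–B5, B2–B6, B6–B7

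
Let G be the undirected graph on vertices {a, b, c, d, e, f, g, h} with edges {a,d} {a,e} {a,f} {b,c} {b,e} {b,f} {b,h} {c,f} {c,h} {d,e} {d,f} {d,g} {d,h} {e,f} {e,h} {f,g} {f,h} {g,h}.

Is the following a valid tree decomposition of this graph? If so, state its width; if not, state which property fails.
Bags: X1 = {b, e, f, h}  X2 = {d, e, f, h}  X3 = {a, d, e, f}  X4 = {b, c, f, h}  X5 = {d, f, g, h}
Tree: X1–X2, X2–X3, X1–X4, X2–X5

Yes; width 3.

Every vertex of G appears in some bag (union = {a, b, c, d, e, f, g, h}); every edge is covered by a bag; and for each vertex v the set of bags containing v is connected in the bag tree. The decomposition is therefore valid. The largest bag has 4 vertices, so the width is 3.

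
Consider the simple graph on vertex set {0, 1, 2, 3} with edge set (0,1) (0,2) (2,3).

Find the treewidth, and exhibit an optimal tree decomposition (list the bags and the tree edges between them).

Treewidth 1.
One optimal decomposition is:
Bags: B1 = {0, 2}  B2 = {2, 3}  B3 = {0, 1}
Tree: B1–B2, B1–B3

Each bag holds 2 vertices, so the decomposition has width 1, which upper-bounds the treewidth. G has an edge, so its treewidth is at least 1. The upper and lower bounds meet at 1, so that is the treewidth.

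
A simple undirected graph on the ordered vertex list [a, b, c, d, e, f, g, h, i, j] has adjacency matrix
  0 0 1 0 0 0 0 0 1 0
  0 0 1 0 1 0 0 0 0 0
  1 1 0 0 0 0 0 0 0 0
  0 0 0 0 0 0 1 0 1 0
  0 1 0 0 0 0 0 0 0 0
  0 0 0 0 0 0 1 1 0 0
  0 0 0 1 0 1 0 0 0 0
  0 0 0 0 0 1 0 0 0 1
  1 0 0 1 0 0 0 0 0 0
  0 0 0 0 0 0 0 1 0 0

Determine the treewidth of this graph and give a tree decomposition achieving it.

The largest bag has 2 vertices, giving width 1; this decomposition certifies tw(G) ≤ 1. Any graph with an edge has treewidth ≥ 1, and G has the edge e–b. Hence tw(G) = 1 exactly.

Treewidth 1.
One optimal decomposition is:
Bags: B1 = {b, e}  B2 = {b, c}  B3 = {a, c}  B4 = {a, i}  B5 = {d, i}  B6 = {d, g}  B7 = {f, g}  B8 = {f, h}  B9 = {h, j}
Tree: B1–B2, B2–B3, B3–B4, B4–B5, B5–B6, B6–B7, B7–B8, B8–B9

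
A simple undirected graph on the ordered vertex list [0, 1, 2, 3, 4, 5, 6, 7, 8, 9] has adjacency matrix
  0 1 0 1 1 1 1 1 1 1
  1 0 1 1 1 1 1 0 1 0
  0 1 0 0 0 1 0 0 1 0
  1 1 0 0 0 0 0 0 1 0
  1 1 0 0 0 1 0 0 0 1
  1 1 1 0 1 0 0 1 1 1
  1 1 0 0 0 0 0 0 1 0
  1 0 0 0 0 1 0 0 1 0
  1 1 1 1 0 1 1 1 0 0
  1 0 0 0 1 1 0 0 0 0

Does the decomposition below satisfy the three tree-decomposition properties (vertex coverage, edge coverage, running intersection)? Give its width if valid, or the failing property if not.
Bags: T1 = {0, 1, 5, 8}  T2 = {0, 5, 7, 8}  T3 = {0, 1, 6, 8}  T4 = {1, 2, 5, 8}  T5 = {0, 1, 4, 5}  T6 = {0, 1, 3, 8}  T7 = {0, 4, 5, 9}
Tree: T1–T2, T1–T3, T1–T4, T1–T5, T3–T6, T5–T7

Yes; width 3.

Vertex coverage: the bags together contain {0, 1, 2, 3, 4, 5, 6, 7, 8, 9}, the full vertex set. Edge coverage: each edge of G has both endpoints in at least one bag. Running intersection: for every vertex, the bags containing it form a connected subtree. All three properties hold, so this is a valid tree decomposition of width max|bag| − 1 = 3, and hence tw(G) ≤ 3.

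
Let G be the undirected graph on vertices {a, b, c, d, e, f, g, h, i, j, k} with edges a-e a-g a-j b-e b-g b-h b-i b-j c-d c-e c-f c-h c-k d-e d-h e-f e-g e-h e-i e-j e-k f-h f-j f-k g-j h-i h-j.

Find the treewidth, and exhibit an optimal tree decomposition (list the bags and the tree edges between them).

Treewidth 3.
Bags: B1 = {c, e, f, k}  B2 = {c, e, f, h}  B3 = {c, d, e, h}  B4 = {e, f, h, j}  B5 = {b, e, h, j}  B6 = {b, e, g, j}  B7 = {b, e, h, i}  B8 = {a, e, g, j}
Tree: B1–B2, B2–B3, B2–B4, B4–B5, B5–B6, B5–B7, B6–B8

Every bag has size at most 4, so the width is 4 − 1 = 3 and tw(G) ≤ 3. For the lower bound, the 4 vertices {a, e, g, j} are pairwise adjacent, and any tree decomposition puts a clique entirely inside one bag — forcing width ≥ 3. Combining the bounds, tw(G) = 3.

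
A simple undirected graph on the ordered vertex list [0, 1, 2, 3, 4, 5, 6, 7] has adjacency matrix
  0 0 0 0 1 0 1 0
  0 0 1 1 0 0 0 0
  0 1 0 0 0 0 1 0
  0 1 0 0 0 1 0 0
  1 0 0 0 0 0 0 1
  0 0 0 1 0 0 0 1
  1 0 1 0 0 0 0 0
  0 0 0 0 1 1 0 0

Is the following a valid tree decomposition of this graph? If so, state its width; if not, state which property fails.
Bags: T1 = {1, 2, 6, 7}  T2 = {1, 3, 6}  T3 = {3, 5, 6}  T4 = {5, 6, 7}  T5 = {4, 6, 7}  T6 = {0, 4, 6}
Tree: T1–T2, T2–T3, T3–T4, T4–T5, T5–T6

A tree decomposition must satisfy three properties: every vertex lies in some bag; for every edge, both endpoints lie together in some bag; and for every vertex, the bags containing it form a connected subtree. Here bags containing vertex 7 are not connected in the tree, so the decomposition is invalid.

No — bags containing vertex 7 are not connected in the tree.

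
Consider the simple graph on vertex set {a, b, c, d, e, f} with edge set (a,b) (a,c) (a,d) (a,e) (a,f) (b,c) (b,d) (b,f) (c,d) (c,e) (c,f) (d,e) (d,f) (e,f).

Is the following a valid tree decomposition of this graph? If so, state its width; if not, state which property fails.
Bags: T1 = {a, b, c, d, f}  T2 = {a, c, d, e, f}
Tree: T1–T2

Yes; width 4.

Every vertex of G appears in some bag (union = {a, b, c, d, e, f}); every edge is covered by a bag; and for each vertex v the set of bags containing v is connected in the bag tree. The decomposition is therefore valid. The largest bag has 5 vertices, so the width is 4.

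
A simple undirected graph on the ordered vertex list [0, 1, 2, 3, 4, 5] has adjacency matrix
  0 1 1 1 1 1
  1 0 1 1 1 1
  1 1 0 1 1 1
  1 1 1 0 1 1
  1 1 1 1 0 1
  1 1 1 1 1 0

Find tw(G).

A width-5 tree decomposition is:
Bags: B1 = {0, 1, 2, 3, 4, 5}
Tree: (single bag)
A single bag containing all 6 vertices is trivially a valid decomposition of width 5. Conversely, {0, 1, 2, 3, 4, 5} is a clique of size 6, and the vertices of any clique must share a bag in every tree decomposition; so some bag has ≥ 6 vertices and tw(G) ≥ 5. Combining the bounds, tw(G) = 5.

5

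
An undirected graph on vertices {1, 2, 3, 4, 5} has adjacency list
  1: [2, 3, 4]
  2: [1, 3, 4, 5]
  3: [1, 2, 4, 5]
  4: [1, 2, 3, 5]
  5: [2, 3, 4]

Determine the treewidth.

3

A width-3 tree decomposition is:
Bags: B1 = {2, 3, 4, 5}  B2 = {1, 2, 3, 4}
Tree: B1–B2
Each bag holds 4 vertices, so the decomposition has width 3, which upper-bounds the treewidth. For the lower bound, the 4 vertices {1, 2, 3, 4} are pairwise adjacent, and any tree decomposition puts a clique entirely inside one bag — forcing width ≥ 3. Hence tw(G) = 3 exactly.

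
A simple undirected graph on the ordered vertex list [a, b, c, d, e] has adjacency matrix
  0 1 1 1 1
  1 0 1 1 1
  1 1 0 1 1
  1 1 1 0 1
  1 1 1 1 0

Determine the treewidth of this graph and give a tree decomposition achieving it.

With just one bag of size 5, the width is 5 − 1 = 4, so tw(G) ≤ 4. Conversely, {a, b, c, d, e} is a clique of size 5, and the vertices of any clique must share a bag in every tree decomposition; so some bag has ≥ 5 vertices and tw(G) ≥ 4. Hence tw(G) = 4 exactly.

Treewidth 4.
One optimal decomposition is:
Bags: B1 = {a, b, c, d, e}
Tree: (single bag)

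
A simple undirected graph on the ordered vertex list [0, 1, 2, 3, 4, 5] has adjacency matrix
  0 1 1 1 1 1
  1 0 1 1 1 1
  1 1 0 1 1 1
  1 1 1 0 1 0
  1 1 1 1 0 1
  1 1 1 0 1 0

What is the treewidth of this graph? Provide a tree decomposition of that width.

Treewidth 4.
One such decomposition:
Bags: B1 = {0, 1, 2, 3, 4}  B2 = {0, 1, 2, 4, 5}
Tree: B1–B2

Each bag holds 5 vertices, so the decomposition has width 4, which upper-bounds the treewidth. For the lower bound, the 5 vertices {0, 1, 2, 3, 4} are pairwise adjacent, and any tree decomposition puts a clique entirely inside one bag — forcing width ≥ 4. Therefore the treewidth is 4.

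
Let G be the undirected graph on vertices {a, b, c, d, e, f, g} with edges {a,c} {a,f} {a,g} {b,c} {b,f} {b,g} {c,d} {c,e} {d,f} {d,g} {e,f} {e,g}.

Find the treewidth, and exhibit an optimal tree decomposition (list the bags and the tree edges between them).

Treewidth 3.
One such decomposition:
Bags: B1 = {a, c, f, g}  B2 = {c, e, f, g}  B3 = {b, c, f, g}  B4 = {c, d, f, g}
Tree: B1–B2, B2–B3, B3–B4

The largest bag has 4 vertices, giving width 3; this decomposition certifies tw(G) ≤ 3. For the lower bound: the 4 vertex sets {a,g}, {e,f}, {c}, {b} are disjoint, each induces a connected subgraph, and every pair is joined by at least one edge of G. Contracting each set to a single vertex therefore yields K_{4} as a minor, and since treewidth is minor-monotone, tw(G) ≥ tw(K_{4}) = 3. The upper and lower bounds meet at 3, so that is the treewidth.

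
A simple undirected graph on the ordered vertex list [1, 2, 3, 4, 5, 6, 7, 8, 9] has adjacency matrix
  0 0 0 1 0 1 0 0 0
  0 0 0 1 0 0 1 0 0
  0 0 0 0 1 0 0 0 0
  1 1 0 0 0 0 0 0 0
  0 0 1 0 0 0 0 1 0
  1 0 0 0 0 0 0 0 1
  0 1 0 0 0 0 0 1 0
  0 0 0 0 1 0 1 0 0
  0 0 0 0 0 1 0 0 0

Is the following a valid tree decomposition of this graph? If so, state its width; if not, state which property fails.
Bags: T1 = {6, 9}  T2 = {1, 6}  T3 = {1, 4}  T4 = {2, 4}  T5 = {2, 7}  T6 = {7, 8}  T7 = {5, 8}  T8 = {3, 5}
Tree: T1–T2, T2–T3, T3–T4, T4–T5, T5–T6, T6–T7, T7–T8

Vertex coverage: the bags together contain {1, 2, 3, 4, 5, 6, 7, 8, 9}, the full vertex set. Edge coverage: each edge of G has both endpoints in at least one bag. Running intersection: for every vertex, the bags containing it form a connected subtree. All three properties hold, so this is a valid tree decomposition of width max|bag| − 1 = 1, and hence tw(G) ≤ 1.

Yes; width 1.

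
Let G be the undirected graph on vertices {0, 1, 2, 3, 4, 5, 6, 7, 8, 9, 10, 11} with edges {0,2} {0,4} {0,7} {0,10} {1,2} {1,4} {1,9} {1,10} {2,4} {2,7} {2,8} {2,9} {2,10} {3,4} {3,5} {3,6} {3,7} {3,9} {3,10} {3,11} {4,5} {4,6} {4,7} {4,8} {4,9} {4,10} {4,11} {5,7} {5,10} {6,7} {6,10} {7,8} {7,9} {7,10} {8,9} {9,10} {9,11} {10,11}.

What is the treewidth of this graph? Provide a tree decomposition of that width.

Each bag holds 5 vertices, so the decomposition has width 4, which upper-bounds the treewidth. On the other hand G contains the 5-clique {2, 4, 7, 8, 9}. A clique must lie in a single bag of any decomposition, so no decomposition can have width below 4. Therefore the treewidth is 4.

Treewidth 4.
One optimal decomposition is:
Bags: B1 = {3, 4, 7, 9, 10}  B2 = {3, 4, 6, 7, 10}  B3 = {2, 4, 7, 9, 10}  B4 = {0, 2, 4, 7, 10}  B5 = {3, 4, 9, 10, 11}  B6 = {2, 4, 7, 8, 9}  B7 = {3, 4, 5, 7, 10}  B8 = {1, 2, 4, 9, 10}
Tree: B1–B2, B1–B3, B3–B4, B1–B5, B3–B6, B2–B7, B3–B8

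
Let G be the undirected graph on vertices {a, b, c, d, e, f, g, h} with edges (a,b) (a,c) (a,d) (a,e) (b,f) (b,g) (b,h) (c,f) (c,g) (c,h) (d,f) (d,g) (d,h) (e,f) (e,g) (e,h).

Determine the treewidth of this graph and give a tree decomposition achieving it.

The largest bag has 5 vertices, giving width 4; this decomposition certifies tw(G) ≤ 4. For the lower bound: the 5 vertex sets {d,h}, {a,c}, {e,g}, {f}, {b} are disjoint, each induces a connected subgraph, and every pair is joined by at least one edge of G. Contracting each set to a single vertex therefore yields K_{5} as a minor, and since treewidth is minor-monotone, tw(G) ≥ tw(K_{5}) = 4. The upper and lower bounds meet at 4, so that is the treewidth.

Treewidth 4.
One such decomposition:
Bags: B1 = {a, d, f, g, h}  B2 = {a, c, f, g, h}  B3 = {a, e, f, g, h}  B4 = {a, b, f, g, h}
Tree: B1–B2, B2–B3, B3–B4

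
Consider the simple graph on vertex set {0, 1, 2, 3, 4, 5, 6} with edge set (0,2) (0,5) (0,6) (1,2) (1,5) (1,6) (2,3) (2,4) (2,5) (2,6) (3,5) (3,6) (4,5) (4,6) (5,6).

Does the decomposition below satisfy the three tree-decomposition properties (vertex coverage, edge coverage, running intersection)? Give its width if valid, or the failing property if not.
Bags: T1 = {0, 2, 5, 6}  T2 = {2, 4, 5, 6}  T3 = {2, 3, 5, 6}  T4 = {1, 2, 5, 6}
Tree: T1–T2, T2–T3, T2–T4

Checking the three conditions: (i) the bags cover all of {0, 1, 2, 3, 4, 5, 6}; (ii) for each edge, some bag contains both endpoints; (iii) the bags containing any fixed vertex form a subtree. All hold, so the decomposition is valid with width 4 − 1 = 3.

Yes; width 3.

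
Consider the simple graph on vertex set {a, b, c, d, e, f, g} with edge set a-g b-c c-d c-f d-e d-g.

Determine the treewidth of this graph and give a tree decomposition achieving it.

Every bag has size at most 2, so the width is 2 − 1 = 1 and tw(G) ≤ 1. G has an edge, so its treewidth is at least 1. The upper and lower bounds meet at 1, so that is the treewidth.

Treewidth 1.
One optimal decomposition is:
Bags: B1 = {c, f}  B2 = {c, d}  B3 = {d, e}  B4 = {d, g}  B5 = {b, c}  B6 = {a, g}
Tree: B1–B2, B2–B3, B2–B4, B1–B5, B4–B6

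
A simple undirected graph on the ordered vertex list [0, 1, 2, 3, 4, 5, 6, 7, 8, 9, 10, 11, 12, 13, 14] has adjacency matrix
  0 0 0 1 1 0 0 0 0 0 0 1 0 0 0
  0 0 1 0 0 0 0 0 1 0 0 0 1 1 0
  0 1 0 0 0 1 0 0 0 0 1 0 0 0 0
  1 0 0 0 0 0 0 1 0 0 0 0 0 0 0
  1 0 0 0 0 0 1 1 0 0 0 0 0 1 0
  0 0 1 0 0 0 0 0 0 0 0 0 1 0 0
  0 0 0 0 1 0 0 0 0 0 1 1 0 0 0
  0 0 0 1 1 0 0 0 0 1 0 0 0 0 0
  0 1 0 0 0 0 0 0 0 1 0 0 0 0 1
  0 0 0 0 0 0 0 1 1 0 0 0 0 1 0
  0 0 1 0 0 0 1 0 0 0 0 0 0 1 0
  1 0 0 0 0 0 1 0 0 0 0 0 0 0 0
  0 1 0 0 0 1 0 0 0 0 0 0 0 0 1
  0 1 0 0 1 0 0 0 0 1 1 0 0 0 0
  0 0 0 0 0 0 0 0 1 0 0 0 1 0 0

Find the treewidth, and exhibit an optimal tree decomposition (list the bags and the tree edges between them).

Treewidth 3.
One such decomposition:
Bags: B1 = {5, 8, 12, 14}  B2 = {1, 5, 8, 12}  B3 = {1, 2, 5, 8}  B4 = {1, 2, 8, 9}  B5 = {1, 2, 9, 13}  B6 = {2, 9, 10, 13}  B7 = {7, 9, 10, 13}  B8 = {4, 7, 10, 13}  B9 = {4, 6, 7, 10}  B10 = {3, 4, 6, 7}  B11 = {0, 3, 4, 6}  B12 = {0, 3, 6, 11}
Tree: B1–B2, B2–B3, B3–B4, B4–B5, B5–B6, B6–B7, B7–B8, B8–B9, B9–B10, B10–B11, B11–B12

Every bag has size at most 4, so the width is 4 − 1 = 3 and tw(G) ≤ 3. For the lower bound: the 4 vertex sets {5,12,14}, {8}, {1}, {2,9,10,13} are disjoint, each induces a connected subgraph, and every pair is joined by at least one edge of G. Contracting each set to a single vertex therefore yields K_{4} as a minor, and since treewidth is minor-monotone, tw(G) ≥ tw(K_{4}) = 3. Combining the bounds, tw(G) = 3.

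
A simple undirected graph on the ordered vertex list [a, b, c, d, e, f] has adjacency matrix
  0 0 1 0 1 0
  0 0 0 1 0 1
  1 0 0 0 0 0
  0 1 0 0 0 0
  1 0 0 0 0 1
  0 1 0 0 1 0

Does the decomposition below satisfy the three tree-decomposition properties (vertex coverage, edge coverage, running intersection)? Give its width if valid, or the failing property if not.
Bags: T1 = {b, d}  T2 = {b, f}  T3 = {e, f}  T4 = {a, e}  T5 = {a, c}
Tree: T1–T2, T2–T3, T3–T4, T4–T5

Vertex coverage: the bags together contain {a, b, c, d, e, f}, the full vertex set. Edge coverage: each edge of G has both endpoints in at least one bag. Running intersection: for every vertex, the bags containing it form a connected subtree. All three properties hold, so this is a valid tree decomposition of width max|bag| − 1 = 1, and hence tw(G) ≤ 1.

Yes; width 1.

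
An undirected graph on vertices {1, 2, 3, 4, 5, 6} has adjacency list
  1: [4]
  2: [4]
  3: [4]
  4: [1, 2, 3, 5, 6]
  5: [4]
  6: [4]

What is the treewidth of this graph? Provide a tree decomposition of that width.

Treewidth 1.
Bags: B1 = {4, 5}  B2 = {3, 4}  B3 = {4, 6}  B4 = {2, 4}  B5 = {1, 4}
Tree: B1–B2, B1–B3, B1–B4, B2–B5

Every bag has size at most 2, so the width is 2 − 1 = 1 and tw(G) ≤ 1. Since G has at least one edge (e.g. 4–5), it is not an edgeless graph, so tw(G) ≥ 1. Therefore the treewidth is 1.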